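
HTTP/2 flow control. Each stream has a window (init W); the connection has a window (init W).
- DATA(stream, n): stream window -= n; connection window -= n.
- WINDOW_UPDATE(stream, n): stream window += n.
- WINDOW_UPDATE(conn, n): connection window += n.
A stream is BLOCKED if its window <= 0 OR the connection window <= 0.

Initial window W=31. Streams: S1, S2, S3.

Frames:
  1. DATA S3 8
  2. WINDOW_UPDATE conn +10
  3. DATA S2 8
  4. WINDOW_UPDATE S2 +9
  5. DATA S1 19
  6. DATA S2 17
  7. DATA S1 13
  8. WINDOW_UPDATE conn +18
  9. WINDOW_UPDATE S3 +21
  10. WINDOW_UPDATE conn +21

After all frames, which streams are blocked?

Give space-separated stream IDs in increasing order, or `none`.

Answer: S1

Derivation:
Op 1: conn=23 S1=31 S2=31 S3=23 blocked=[]
Op 2: conn=33 S1=31 S2=31 S3=23 blocked=[]
Op 3: conn=25 S1=31 S2=23 S3=23 blocked=[]
Op 4: conn=25 S1=31 S2=32 S3=23 blocked=[]
Op 5: conn=6 S1=12 S2=32 S3=23 blocked=[]
Op 6: conn=-11 S1=12 S2=15 S3=23 blocked=[1, 2, 3]
Op 7: conn=-24 S1=-1 S2=15 S3=23 blocked=[1, 2, 3]
Op 8: conn=-6 S1=-1 S2=15 S3=23 blocked=[1, 2, 3]
Op 9: conn=-6 S1=-1 S2=15 S3=44 blocked=[1, 2, 3]
Op 10: conn=15 S1=-1 S2=15 S3=44 blocked=[1]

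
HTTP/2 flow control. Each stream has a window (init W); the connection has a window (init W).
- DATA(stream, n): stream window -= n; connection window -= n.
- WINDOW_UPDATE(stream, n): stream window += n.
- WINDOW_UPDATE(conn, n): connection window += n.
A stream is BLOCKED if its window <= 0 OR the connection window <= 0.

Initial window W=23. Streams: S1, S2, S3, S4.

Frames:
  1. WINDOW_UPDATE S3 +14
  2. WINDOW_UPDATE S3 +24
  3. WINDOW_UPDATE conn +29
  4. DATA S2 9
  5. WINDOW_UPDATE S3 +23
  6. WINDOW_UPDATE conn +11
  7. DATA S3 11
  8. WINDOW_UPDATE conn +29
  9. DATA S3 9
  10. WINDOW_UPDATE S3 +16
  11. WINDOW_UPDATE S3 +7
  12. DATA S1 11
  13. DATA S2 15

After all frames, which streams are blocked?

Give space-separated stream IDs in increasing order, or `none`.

Answer: S2

Derivation:
Op 1: conn=23 S1=23 S2=23 S3=37 S4=23 blocked=[]
Op 2: conn=23 S1=23 S2=23 S3=61 S4=23 blocked=[]
Op 3: conn=52 S1=23 S2=23 S3=61 S4=23 blocked=[]
Op 4: conn=43 S1=23 S2=14 S3=61 S4=23 blocked=[]
Op 5: conn=43 S1=23 S2=14 S3=84 S4=23 blocked=[]
Op 6: conn=54 S1=23 S2=14 S3=84 S4=23 blocked=[]
Op 7: conn=43 S1=23 S2=14 S3=73 S4=23 blocked=[]
Op 8: conn=72 S1=23 S2=14 S3=73 S4=23 blocked=[]
Op 9: conn=63 S1=23 S2=14 S3=64 S4=23 blocked=[]
Op 10: conn=63 S1=23 S2=14 S3=80 S4=23 blocked=[]
Op 11: conn=63 S1=23 S2=14 S3=87 S4=23 blocked=[]
Op 12: conn=52 S1=12 S2=14 S3=87 S4=23 blocked=[]
Op 13: conn=37 S1=12 S2=-1 S3=87 S4=23 blocked=[2]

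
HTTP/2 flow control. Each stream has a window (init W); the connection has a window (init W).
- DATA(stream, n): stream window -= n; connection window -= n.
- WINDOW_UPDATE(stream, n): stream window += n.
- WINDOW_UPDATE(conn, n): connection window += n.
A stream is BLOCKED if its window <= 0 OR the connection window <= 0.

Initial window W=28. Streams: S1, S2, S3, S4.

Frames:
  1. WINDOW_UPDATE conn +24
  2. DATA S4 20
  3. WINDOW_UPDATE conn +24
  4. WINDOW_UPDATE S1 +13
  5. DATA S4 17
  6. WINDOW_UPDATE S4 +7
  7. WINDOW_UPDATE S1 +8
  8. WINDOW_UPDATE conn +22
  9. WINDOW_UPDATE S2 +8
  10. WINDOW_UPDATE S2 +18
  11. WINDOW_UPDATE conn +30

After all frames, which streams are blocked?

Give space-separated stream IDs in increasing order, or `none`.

Op 1: conn=52 S1=28 S2=28 S3=28 S4=28 blocked=[]
Op 2: conn=32 S1=28 S2=28 S3=28 S4=8 blocked=[]
Op 3: conn=56 S1=28 S2=28 S3=28 S4=8 blocked=[]
Op 4: conn=56 S1=41 S2=28 S3=28 S4=8 blocked=[]
Op 5: conn=39 S1=41 S2=28 S3=28 S4=-9 blocked=[4]
Op 6: conn=39 S1=41 S2=28 S3=28 S4=-2 blocked=[4]
Op 7: conn=39 S1=49 S2=28 S3=28 S4=-2 blocked=[4]
Op 8: conn=61 S1=49 S2=28 S3=28 S4=-2 blocked=[4]
Op 9: conn=61 S1=49 S2=36 S3=28 S4=-2 blocked=[4]
Op 10: conn=61 S1=49 S2=54 S3=28 S4=-2 blocked=[4]
Op 11: conn=91 S1=49 S2=54 S3=28 S4=-2 blocked=[4]

Answer: S4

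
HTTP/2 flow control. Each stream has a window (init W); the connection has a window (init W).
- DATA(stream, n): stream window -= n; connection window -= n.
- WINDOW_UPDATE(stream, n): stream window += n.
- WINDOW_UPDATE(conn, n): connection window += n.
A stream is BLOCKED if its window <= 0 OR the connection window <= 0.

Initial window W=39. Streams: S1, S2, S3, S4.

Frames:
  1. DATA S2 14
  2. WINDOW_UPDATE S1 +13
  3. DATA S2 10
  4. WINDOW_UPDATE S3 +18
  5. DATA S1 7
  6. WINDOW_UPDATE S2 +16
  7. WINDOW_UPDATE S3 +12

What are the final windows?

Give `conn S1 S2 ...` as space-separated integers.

Op 1: conn=25 S1=39 S2=25 S3=39 S4=39 blocked=[]
Op 2: conn=25 S1=52 S2=25 S3=39 S4=39 blocked=[]
Op 3: conn=15 S1=52 S2=15 S3=39 S4=39 blocked=[]
Op 4: conn=15 S1=52 S2=15 S3=57 S4=39 blocked=[]
Op 5: conn=8 S1=45 S2=15 S3=57 S4=39 blocked=[]
Op 6: conn=8 S1=45 S2=31 S3=57 S4=39 blocked=[]
Op 7: conn=8 S1=45 S2=31 S3=69 S4=39 blocked=[]

Answer: 8 45 31 69 39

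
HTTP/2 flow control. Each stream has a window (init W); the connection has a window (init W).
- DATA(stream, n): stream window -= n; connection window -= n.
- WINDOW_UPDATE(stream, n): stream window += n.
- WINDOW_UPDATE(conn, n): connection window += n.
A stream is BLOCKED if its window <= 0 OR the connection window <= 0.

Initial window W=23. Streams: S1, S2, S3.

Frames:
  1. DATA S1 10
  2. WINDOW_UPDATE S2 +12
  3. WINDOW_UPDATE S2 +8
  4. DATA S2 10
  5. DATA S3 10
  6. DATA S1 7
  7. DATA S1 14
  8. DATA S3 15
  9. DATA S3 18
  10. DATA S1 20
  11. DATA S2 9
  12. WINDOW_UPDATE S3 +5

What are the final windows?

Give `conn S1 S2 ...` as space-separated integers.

Op 1: conn=13 S1=13 S2=23 S3=23 blocked=[]
Op 2: conn=13 S1=13 S2=35 S3=23 blocked=[]
Op 3: conn=13 S1=13 S2=43 S3=23 blocked=[]
Op 4: conn=3 S1=13 S2=33 S3=23 blocked=[]
Op 5: conn=-7 S1=13 S2=33 S3=13 blocked=[1, 2, 3]
Op 6: conn=-14 S1=6 S2=33 S3=13 blocked=[1, 2, 3]
Op 7: conn=-28 S1=-8 S2=33 S3=13 blocked=[1, 2, 3]
Op 8: conn=-43 S1=-8 S2=33 S3=-2 blocked=[1, 2, 3]
Op 9: conn=-61 S1=-8 S2=33 S3=-20 blocked=[1, 2, 3]
Op 10: conn=-81 S1=-28 S2=33 S3=-20 blocked=[1, 2, 3]
Op 11: conn=-90 S1=-28 S2=24 S3=-20 blocked=[1, 2, 3]
Op 12: conn=-90 S1=-28 S2=24 S3=-15 blocked=[1, 2, 3]

Answer: -90 -28 24 -15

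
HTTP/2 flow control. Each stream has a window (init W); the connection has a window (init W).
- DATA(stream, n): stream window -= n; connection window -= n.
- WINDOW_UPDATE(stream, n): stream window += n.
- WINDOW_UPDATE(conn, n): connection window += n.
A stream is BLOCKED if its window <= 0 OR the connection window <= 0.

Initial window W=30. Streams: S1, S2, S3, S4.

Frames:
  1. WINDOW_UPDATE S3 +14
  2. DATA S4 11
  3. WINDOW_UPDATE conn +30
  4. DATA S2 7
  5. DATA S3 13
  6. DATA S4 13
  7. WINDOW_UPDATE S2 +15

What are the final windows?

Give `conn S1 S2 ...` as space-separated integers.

Answer: 16 30 38 31 6

Derivation:
Op 1: conn=30 S1=30 S2=30 S3=44 S4=30 blocked=[]
Op 2: conn=19 S1=30 S2=30 S3=44 S4=19 blocked=[]
Op 3: conn=49 S1=30 S2=30 S3=44 S4=19 blocked=[]
Op 4: conn=42 S1=30 S2=23 S3=44 S4=19 blocked=[]
Op 5: conn=29 S1=30 S2=23 S3=31 S4=19 blocked=[]
Op 6: conn=16 S1=30 S2=23 S3=31 S4=6 blocked=[]
Op 7: conn=16 S1=30 S2=38 S3=31 S4=6 blocked=[]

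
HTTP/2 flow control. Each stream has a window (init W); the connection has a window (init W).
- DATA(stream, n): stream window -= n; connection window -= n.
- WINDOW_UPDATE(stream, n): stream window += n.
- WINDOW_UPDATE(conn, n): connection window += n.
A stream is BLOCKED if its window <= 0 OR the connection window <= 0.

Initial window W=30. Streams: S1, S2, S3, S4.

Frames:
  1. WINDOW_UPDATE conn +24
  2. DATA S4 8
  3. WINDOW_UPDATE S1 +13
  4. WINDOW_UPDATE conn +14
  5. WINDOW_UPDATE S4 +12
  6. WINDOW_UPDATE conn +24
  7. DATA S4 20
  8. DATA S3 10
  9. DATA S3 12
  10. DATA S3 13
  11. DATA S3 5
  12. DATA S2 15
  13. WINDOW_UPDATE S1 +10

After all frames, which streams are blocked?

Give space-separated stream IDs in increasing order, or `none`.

Op 1: conn=54 S1=30 S2=30 S3=30 S4=30 blocked=[]
Op 2: conn=46 S1=30 S2=30 S3=30 S4=22 blocked=[]
Op 3: conn=46 S1=43 S2=30 S3=30 S4=22 blocked=[]
Op 4: conn=60 S1=43 S2=30 S3=30 S4=22 blocked=[]
Op 5: conn=60 S1=43 S2=30 S3=30 S4=34 blocked=[]
Op 6: conn=84 S1=43 S2=30 S3=30 S4=34 blocked=[]
Op 7: conn=64 S1=43 S2=30 S3=30 S4=14 blocked=[]
Op 8: conn=54 S1=43 S2=30 S3=20 S4=14 blocked=[]
Op 9: conn=42 S1=43 S2=30 S3=8 S4=14 blocked=[]
Op 10: conn=29 S1=43 S2=30 S3=-5 S4=14 blocked=[3]
Op 11: conn=24 S1=43 S2=30 S3=-10 S4=14 blocked=[3]
Op 12: conn=9 S1=43 S2=15 S3=-10 S4=14 blocked=[3]
Op 13: conn=9 S1=53 S2=15 S3=-10 S4=14 blocked=[3]

Answer: S3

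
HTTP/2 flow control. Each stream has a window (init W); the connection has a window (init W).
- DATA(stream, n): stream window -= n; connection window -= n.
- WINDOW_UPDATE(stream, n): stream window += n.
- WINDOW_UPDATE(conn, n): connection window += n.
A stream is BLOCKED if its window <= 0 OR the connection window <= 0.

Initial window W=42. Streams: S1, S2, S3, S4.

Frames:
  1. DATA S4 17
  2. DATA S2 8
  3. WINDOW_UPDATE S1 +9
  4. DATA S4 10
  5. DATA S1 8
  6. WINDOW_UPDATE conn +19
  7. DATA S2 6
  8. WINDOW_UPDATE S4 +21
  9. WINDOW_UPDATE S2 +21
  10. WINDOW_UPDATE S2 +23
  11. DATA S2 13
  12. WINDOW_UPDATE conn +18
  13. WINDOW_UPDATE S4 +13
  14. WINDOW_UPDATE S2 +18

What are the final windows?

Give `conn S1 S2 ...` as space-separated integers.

Answer: 17 43 77 42 49

Derivation:
Op 1: conn=25 S1=42 S2=42 S3=42 S4=25 blocked=[]
Op 2: conn=17 S1=42 S2=34 S3=42 S4=25 blocked=[]
Op 3: conn=17 S1=51 S2=34 S3=42 S4=25 blocked=[]
Op 4: conn=7 S1=51 S2=34 S3=42 S4=15 blocked=[]
Op 5: conn=-1 S1=43 S2=34 S3=42 S4=15 blocked=[1, 2, 3, 4]
Op 6: conn=18 S1=43 S2=34 S3=42 S4=15 blocked=[]
Op 7: conn=12 S1=43 S2=28 S3=42 S4=15 blocked=[]
Op 8: conn=12 S1=43 S2=28 S3=42 S4=36 blocked=[]
Op 9: conn=12 S1=43 S2=49 S3=42 S4=36 blocked=[]
Op 10: conn=12 S1=43 S2=72 S3=42 S4=36 blocked=[]
Op 11: conn=-1 S1=43 S2=59 S3=42 S4=36 blocked=[1, 2, 3, 4]
Op 12: conn=17 S1=43 S2=59 S3=42 S4=36 blocked=[]
Op 13: conn=17 S1=43 S2=59 S3=42 S4=49 blocked=[]
Op 14: conn=17 S1=43 S2=77 S3=42 S4=49 blocked=[]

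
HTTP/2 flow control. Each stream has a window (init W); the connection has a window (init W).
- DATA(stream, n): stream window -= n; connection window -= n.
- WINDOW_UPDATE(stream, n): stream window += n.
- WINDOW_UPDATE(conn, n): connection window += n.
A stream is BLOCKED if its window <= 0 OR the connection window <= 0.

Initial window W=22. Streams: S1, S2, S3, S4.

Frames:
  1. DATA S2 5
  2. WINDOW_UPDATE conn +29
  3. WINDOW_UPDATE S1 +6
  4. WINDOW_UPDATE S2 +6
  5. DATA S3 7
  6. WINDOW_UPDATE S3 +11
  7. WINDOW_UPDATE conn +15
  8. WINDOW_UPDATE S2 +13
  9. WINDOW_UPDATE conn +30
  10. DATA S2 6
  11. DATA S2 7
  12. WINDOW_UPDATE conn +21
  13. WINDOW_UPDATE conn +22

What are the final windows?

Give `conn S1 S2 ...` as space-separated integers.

Answer: 114 28 23 26 22

Derivation:
Op 1: conn=17 S1=22 S2=17 S3=22 S4=22 blocked=[]
Op 2: conn=46 S1=22 S2=17 S3=22 S4=22 blocked=[]
Op 3: conn=46 S1=28 S2=17 S3=22 S4=22 blocked=[]
Op 4: conn=46 S1=28 S2=23 S3=22 S4=22 blocked=[]
Op 5: conn=39 S1=28 S2=23 S3=15 S4=22 blocked=[]
Op 6: conn=39 S1=28 S2=23 S3=26 S4=22 blocked=[]
Op 7: conn=54 S1=28 S2=23 S3=26 S4=22 blocked=[]
Op 8: conn=54 S1=28 S2=36 S3=26 S4=22 blocked=[]
Op 9: conn=84 S1=28 S2=36 S3=26 S4=22 blocked=[]
Op 10: conn=78 S1=28 S2=30 S3=26 S4=22 blocked=[]
Op 11: conn=71 S1=28 S2=23 S3=26 S4=22 blocked=[]
Op 12: conn=92 S1=28 S2=23 S3=26 S4=22 blocked=[]
Op 13: conn=114 S1=28 S2=23 S3=26 S4=22 blocked=[]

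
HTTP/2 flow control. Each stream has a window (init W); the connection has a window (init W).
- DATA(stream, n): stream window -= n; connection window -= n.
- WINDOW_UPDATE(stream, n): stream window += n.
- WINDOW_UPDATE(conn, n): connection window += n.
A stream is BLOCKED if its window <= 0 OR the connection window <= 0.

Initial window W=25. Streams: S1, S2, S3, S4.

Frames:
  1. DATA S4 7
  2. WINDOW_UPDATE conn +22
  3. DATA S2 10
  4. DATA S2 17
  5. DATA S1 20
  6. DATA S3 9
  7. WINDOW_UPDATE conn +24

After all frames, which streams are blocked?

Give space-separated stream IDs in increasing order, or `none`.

Op 1: conn=18 S1=25 S2=25 S3=25 S4=18 blocked=[]
Op 2: conn=40 S1=25 S2=25 S3=25 S4=18 blocked=[]
Op 3: conn=30 S1=25 S2=15 S3=25 S4=18 blocked=[]
Op 4: conn=13 S1=25 S2=-2 S3=25 S4=18 blocked=[2]
Op 5: conn=-7 S1=5 S2=-2 S3=25 S4=18 blocked=[1, 2, 3, 4]
Op 6: conn=-16 S1=5 S2=-2 S3=16 S4=18 blocked=[1, 2, 3, 4]
Op 7: conn=8 S1=5 S2=-2 S3=16 S4=18 blocked=[2]

Answer: S2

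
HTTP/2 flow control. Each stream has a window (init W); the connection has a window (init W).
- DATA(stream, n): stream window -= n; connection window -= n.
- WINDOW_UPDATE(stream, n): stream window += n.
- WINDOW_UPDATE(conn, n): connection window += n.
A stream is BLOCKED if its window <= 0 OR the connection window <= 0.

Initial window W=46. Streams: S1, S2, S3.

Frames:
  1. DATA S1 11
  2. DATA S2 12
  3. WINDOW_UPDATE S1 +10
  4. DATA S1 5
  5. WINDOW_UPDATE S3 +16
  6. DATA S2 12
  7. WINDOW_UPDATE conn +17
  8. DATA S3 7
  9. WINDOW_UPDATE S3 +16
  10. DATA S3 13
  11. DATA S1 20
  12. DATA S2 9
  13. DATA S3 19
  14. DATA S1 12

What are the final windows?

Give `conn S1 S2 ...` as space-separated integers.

Answer: -57 8 13 39

Derivation:
Op 1: conn=35 S1=35 S2=46 S3=46 blocked=[]
Op 2: conn=23 S1=35 S2=34 S3=46 blocked=[]
Op 3: conn=23 S1=45 S2=34 S3=46 blocked=[]
Op 4: conn=18 S1=40 S2=34 S3=46 blocked=[]
Op 5: conn=18 S1=40 S2=34 S3=62 blocked=[]
Op 6: conn=6 S1=40 S2=22 S3=62 blocked=[]
Op 7: conn=23 S1=40 S2=22 S3=62 blocked=[]
Op 8: conn=16 S1=40 S2=22 S3=55 blocked=[]
Op 9: conn=16 S1=40 S2=22 S3=71 blocked=[]
Op 10: conn=3 S1=40 S2=22 S3=58 blocked=[]
Op 11: conn=-17 S1=20 S2=22 S3=58 blocked=[1, 2, 3]
Op 12: conn=-26 S1=20 S2=13 S3=58 blocked=[1, 2, 3]
Op 13: conn=-45 S1=20 S2=13 S3=39 blocked=[1, 2, 3]
Op 14: conn=-57 S1=8 S2=13 S3=39 blocked=[1, 2, 3]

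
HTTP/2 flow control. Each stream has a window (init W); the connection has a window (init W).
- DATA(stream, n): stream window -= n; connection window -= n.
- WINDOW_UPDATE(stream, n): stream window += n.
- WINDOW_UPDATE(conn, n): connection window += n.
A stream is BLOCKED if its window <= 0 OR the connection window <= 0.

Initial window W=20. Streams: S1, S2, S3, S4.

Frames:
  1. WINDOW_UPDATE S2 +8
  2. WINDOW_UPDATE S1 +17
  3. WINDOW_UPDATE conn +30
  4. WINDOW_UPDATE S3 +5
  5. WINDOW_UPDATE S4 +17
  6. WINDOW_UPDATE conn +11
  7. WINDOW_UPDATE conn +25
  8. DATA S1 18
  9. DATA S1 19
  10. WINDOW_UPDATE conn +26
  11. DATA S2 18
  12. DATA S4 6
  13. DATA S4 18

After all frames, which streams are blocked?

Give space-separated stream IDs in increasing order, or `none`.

Op 1: conn=20 S1=20 S2=28 S3=20 S4=20 blocked=[]
Op 2: conn=20 S1=37 S2=28 S3=20 S4=20 blocked=[]
Op 3: conn=50 S1=37 S2=28 S3=20 S4=20 blocked=[]
Op 4: conn=50 S1=37 S2=28 S3=25 S4=20 blocked=[]
Op 5: conn=50 S1=37 S2=28 S3=25 S4=37 blocked=[]
Op 6: conn=61 S1=37 S2=28 S3=25 S4=37 blocked=[]
Op 7: conn=86 S1=37 S2=28 S3=25 S4=37 blocked=[]
Op 8: conn=68 S1=19 S2=28 S3=25 S4=37 blocked=[]
Op 9: conn=49 S1=0 S2=28 S3=25 S4=37 blocked=[1]
Op 10: conn=75 S1=0 S2=28 S3=25 S4=37 blocked=[1]
Op 11: conn=57 S1=0 S2=10 S3=25 S4=37 blocked=[1]
Op 12: conn=51 S1=0 S2=10 S3=25 S4=31 blocked=[1]
Op 13: conn=33 S1=0 S2=10 S3=25 S4=13 blocked=[1]

Answer: S1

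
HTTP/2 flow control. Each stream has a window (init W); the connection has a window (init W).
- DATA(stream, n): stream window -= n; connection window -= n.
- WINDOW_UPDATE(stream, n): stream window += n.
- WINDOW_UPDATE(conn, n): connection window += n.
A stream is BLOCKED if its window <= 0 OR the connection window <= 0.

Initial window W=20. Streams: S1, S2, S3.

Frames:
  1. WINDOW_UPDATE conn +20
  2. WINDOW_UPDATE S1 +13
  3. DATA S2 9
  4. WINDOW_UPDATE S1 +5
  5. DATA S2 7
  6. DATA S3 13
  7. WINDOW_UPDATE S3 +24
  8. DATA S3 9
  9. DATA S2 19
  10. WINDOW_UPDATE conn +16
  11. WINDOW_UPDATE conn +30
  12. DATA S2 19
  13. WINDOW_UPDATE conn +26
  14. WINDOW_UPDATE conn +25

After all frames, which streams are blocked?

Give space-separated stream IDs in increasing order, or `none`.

Answer: S2

Derivation:
Op 1: conn=40 S1=20 S2=20 S3=20 blocked=[]
Op 2: conn=40 S1=33 S2=20 S3=20 blocked=[]
Op 3: conn=31 S1=33 S2=11 S3=20 blocked=[]
Op 4: conn=31 S1=38 S2=11 S3=20 blocked=[]
Op 5: conn=24 S1=38 S2=4 S3=20 blocked=[]
Op 6: conn=11 S1=38 S2=4 S3=7 blocked=[]
Op 7: conn=11 S1=38 S2=4 S3=31 blocked=[]
Op 8: conn=2 S1=38 S2=4 S3=22 blocked=[]
Op 9: conn=-17 S1=38 S2=-15 S3=22 blocked=[1, 2, 3]
Op 10: conn=-1 S1=38 S2=-15 S3=22 blocked=[1, 2, 3]
Op 11: conn=29 S1=38 S2=-15 S3=22 blocked=[2]
Op 12: conn=10 S1=38 S2=-34 S3=22 blocked=[2]
Op 13: conn=36 S1=38 S2=-34 S3=22 blocked=[2]
Op 14: conn=61 S1=38 S2=-34 S3=22 blocked=[2]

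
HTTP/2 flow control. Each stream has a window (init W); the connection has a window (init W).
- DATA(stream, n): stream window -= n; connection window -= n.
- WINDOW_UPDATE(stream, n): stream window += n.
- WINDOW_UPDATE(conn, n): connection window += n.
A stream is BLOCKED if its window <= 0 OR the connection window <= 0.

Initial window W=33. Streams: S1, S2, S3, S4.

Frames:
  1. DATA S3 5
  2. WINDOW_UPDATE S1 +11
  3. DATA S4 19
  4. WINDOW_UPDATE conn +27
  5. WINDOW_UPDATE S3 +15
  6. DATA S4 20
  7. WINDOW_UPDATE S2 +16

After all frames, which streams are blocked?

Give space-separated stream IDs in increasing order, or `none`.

Answer: S4

Derivation:
Op 1: conn=28 S1=33 S2=33 S3=28 S4=33 blocked=[]
Op 2: conn=28 S1=44 S2=33 S3=28 S4=33 blocked=[]
Op 3: conn=9 S1=44 S2=33 S3=28 S4=14 blocked=[]
Op 4: conn=36 S1=44 S2=33 S3=28 S4=14 blocked=[]
Op 5: conn=36 S1=44 S2=33 S3=43 S4=14 blocked=[]
Op 6: conn=16 S1=44 S2=33 S3=43 S4=-6 blocked=[4]
Op 7: conn=16 S1=44 S2=49 S3=43 S4=-6 blocked=[4]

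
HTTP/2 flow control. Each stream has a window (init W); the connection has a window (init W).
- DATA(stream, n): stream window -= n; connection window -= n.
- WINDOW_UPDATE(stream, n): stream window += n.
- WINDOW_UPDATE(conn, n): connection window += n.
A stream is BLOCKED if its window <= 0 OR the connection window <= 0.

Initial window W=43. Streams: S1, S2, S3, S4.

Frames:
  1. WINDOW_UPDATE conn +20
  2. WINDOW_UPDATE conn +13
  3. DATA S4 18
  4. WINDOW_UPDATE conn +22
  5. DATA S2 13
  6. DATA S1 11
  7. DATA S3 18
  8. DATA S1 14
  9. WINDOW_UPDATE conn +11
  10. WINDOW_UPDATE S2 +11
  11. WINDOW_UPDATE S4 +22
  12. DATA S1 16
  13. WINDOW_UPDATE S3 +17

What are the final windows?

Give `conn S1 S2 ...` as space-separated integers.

Op 1: conn=63 S1=43 S2=43 S3=43 S4=43 blocked=[]
Op 2: conn=76 S1=43 S2=43 S3=43 S4=43 blocked=[]
Op 3: conn=58 S1=43 S2=43 S3=43 S4=25 blocked=[]
Op 4: conn=80 S1=43 S2=43 S3=43 S4=25 blocked=[]
Op 5: conn=67 S1=43 S2=30 S3=43 S4=25 blocked=[]
Op 6: conn=56 S1=32 S2=30 S3=43 S4=25 blocked=[]
Op 7: conn=38 S1=32 S2=30 S3=25 S4=25 blocked=[]
Op 8: conn=24 S1=18 S2=30 S3=25 S4=25 blocked=[]
Op 9: conn=35 S1=18 S2=30 S3=25 S4=25 blocked=[]
Op 10: conn=35 S1=18 S2=41 S3=25 S4=25 blocked=[]
Op 11: conn=35 S1=18 S2=41 S3=25 S4=47 blocked=[]
Op 12: conn=19 S1=2 S2=41 S3=25 S4=47 blocked=[]
Op 13: conn=19 S1=2 S2=41 S3=42 S4=47 blocked=[]

Answer: 19 2 41 42 47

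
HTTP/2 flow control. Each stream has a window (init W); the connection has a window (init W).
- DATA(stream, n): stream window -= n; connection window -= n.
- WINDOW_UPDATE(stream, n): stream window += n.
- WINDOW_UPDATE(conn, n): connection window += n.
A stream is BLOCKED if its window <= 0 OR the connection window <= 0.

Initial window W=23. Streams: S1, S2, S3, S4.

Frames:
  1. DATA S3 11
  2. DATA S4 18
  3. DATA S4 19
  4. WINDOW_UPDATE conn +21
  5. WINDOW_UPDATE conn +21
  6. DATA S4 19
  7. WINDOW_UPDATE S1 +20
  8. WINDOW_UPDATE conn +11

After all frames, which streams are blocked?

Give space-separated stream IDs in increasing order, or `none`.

Op 1: conn=12 S1=23 S2=23 S3=12 S4=23 blocked=[]
Op 2: conn=-6 S1=23 S2=23 S3=12 S4=5 blocked=[1, 2, 3, 4]
Op 3: conn=-25 S1=23 S2=23 S3=12 S4=-14 blocked=[1, 2, 3, 4]
Op 4: conn=-4 S1=23 S2=23 S3=12 S4=-14 blocked=[1, 2, 3, 4]
Op 5: conn=17 S1=23 S2=23 S3=12 S4=-14 blocked=[4]
Op 6: conn=-2 S1=23 S2=23 S3=12 S4=-33 blocked=[1, 2, 3, 4]
Op 7: conn=-2 S1=43 S2=23 S3=12 S4=-33 blocked=[1, 2, 3, 4]
Op 8: conn=9 S1=43 S2=23 S3=12 S4=-33 blocked=[4]

Answer: S4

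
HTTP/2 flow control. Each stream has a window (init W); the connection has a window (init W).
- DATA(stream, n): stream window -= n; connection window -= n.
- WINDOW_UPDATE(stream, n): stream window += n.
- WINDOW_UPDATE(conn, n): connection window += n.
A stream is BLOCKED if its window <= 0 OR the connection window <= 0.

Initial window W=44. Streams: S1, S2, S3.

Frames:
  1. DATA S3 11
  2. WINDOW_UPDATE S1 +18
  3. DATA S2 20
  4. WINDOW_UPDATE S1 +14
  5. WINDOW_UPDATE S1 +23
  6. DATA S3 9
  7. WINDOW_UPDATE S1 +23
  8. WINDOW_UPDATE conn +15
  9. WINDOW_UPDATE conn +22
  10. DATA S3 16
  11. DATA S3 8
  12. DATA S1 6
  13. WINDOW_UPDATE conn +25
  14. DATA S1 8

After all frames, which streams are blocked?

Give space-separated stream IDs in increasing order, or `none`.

Op 1: conn=33 S1=44 S2=44 S3=33 blocked=[]
Op 2: conn=33 S1=62 S2=44 S3=33 blocked=[]
Op 3: conn=13 S1=62 S2=24 S3=33 blocked=[]
Op 4: conn=13 S1=76 S2=24 S3=33 blocked=[]
Op 5: conn=13 S1=99 S2=24 S3=33 blocked=[]
Op 6: conn=4 S1=99 S2=24 S3=24 blocked=[]
Op 7: conn=4 S1=122 S2=24 S3=24 blocked=[]
Op 8: conn=19 S1=122 S2=24 S3=24 blocked=[]
Op 9: conn=41 S1=122 S2=24 S3=24 blocked=[]
Op 10: conn=25 S1=122 S2=24 S3=8 blocked=[]
Op 11: conn=17 S1=122 S2=24 S3=0 blocked=[3]
Op 12: conn=11 S1=116 S2=24 S3=0 blocked=[3]
Op 13: conn=36 S1=116 S2=24 S3=0 blocked=[3]
Op 14: conn=28 S1=108 S2=24 S3=0 blocked=[3]

Answer: S3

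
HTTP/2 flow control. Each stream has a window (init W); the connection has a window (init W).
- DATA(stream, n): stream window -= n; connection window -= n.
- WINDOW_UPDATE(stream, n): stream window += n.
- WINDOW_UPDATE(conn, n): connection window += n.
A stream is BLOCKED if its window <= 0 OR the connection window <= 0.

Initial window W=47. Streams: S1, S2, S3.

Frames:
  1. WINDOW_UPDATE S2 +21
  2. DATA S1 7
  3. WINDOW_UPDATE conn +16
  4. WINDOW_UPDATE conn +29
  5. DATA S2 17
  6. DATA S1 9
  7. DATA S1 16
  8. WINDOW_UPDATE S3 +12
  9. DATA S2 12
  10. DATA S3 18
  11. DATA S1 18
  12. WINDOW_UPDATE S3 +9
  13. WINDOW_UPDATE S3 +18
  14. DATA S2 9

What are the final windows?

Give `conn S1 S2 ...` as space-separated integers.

Op 1: conn=47 S1=47 S2=68 S3=47 blocked=[]
Op 2: conn=40 S1=40 S2=68 S3=47 blocked=[]
Op 3: conn=56 S1=40 S2=68 S3=47 blocked=[]
Op 4: conn=85 S1=40 S2=68 S3=47 blocked=[]
Op 5: conn=68 S1=40 S2=51 S3=47 blocked=[]
Op 6: conn=59 S1=31 S2=51 S3=47 blocked=[]
Op 7: conn=43 S1=15 S2=51 S3=47 blocked=[]
Op 8: conn=43 S1=15 S2=51 S3=59 blocked=[]
Op 9: conn=31 S1=15 S2=39 S3=59 blocked=[]
Op 10: conn=13 S1=15 S2=39 S3=41 blocked=[]
Op 11: conn=-5 S1=-3 S2=39 S3=41 blocked=[1, 2, 3]
Op 12: conn=-5 S1=-3 S2=39 S3=50 blocked=[1, 2, 3]
Op 13: conn=-5 S1=-3 S2=39 S3=68 blocked=[1, 2, 3]
Op 14: conn=-14 S1=-3 S2=30 S3=68 blocked=[1, 2, 3]

Answer: -14 -3 30 68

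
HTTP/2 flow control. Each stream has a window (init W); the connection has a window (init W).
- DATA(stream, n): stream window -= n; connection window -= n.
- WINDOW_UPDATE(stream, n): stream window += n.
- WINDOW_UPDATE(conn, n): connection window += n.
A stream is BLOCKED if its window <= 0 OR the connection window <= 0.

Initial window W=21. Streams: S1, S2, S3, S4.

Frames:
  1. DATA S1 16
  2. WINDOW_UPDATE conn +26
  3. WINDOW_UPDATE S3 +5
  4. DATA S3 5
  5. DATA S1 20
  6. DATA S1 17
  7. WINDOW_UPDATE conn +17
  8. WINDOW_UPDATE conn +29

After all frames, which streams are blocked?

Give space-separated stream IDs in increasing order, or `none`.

Op 1: conn=5 S1=5 S2=21 S3=21 S4=21 blocked=[]
Op 2: conn=31 S1=5 S2=21 S3=21 S4=21 blocked=[]
Op 3: conn=31 S1=5 S2=21 S3=26 S4=21 blocked=[]
Op 4: conn=26 S1=5 S2=21 S3=21 S4=21 blocked=[]
Op 5: conn=6 S1=-15 S2=21 S3=21 S4=21 blocked=[1]
Op 6: conn=-11 S1=-32 S2=21 S3=21 S4=21 blocked=[1, 2, 3, 4]
Op 7: conn=6 S1=-32 S2=21 S3=21 S4=21 blocked=[1]
Op 8: conn=35 S1=-32 S2=21 S3=21 S4=21 blocked=[1]

Answer: S1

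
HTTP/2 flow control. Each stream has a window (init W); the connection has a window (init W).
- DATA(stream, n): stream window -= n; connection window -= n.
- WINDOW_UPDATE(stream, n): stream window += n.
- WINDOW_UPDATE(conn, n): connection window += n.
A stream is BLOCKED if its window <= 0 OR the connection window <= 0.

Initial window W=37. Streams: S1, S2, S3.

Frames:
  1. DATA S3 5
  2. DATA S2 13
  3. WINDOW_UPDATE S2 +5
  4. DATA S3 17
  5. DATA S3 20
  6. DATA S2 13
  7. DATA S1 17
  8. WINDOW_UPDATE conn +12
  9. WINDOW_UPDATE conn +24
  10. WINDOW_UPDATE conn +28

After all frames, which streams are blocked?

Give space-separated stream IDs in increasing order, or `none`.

Op 1: conn=32 S1=37 S2=37 S3=32 blocked=[]
Op 2: conn=19 S1=37 S2=24 S3=32 blocked=[]
Op 3: conn=19 S1=37 S2=29 S3=32 blocked=[]
Op 4: conn=2 S1=37 S2=29 S3=15 blocked=[]
Op 5: conn=-18 S1=37 S2=29 S3=-5 blocked=[1, 2, 3]
Op 6: conn=-31 S1=37 S2=16 S3=-5 blocked=[1, 2, 3]
Op 7: conn=-48 S1=20 S2=16 S3=-5 blocked=[1, 2, 3]
Op 8: conn=-36 S1=20 S2=16 S3=-5 blocked=[1, 2, 3]
Op 9: conn=-12 S1=20 S2=16 S3=-5 blocked=[1, 2, 3]
Op 10: conn=16 S1=20 S2=16 S3=-5 blocked=[3]

Answer: S3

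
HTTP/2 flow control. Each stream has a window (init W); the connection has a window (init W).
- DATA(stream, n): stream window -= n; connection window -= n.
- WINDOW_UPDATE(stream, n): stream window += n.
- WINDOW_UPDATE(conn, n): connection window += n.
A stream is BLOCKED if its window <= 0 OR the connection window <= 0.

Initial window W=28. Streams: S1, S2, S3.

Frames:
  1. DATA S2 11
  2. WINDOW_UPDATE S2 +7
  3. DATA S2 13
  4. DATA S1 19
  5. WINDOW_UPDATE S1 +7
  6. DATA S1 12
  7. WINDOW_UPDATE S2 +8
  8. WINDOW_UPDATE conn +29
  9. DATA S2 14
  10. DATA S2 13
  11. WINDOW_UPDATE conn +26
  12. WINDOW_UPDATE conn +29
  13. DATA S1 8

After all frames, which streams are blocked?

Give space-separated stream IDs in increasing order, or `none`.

Answer: S1 S2

Derivation:
Op 1: conn=17 S1=28 S2=17 S3=28 blocked=[]
Op 2: conn=17 S1=28 S2=24 S3=28 blocked=[]
Op 3: conn=4 S1=28 S2=11 S3=28 blocked=[]
Op 4: conn=-15 S1=9 S2=11 S3=28 blocked=[1, 2, 3]
Op 5: conn=-15 S1=16 S2=11 S3=28 blocked=[1, 2, 3]
Op 6: conn=-27 S1=4 S2=11 S3=28 blocked=[1, 2, 3]
Op 7: conn=-27 S1=4 S2=19 S3=28 blocked=[1, 2, 3]
Op 8: conn=2 S1=4 S2=19 S3=28 blocked=[]
Op 9: conn=-12 S1=4 S2=5 S3=28 blocked=[1, 2, 3]
Op 10: conn=-25 S1=4 S2=-8 S3=28 blocked=[1, 2, 3]
Op 11: conn=1 S1=4 S2=-8 S3=28 blocked=[2]
Op 12: conn=30 S1=4 S2=-8 S3=28 blocked=[2]
Op 13: conn=22 S1=-4 S2=-8 S3=28 blocked=[1, 2]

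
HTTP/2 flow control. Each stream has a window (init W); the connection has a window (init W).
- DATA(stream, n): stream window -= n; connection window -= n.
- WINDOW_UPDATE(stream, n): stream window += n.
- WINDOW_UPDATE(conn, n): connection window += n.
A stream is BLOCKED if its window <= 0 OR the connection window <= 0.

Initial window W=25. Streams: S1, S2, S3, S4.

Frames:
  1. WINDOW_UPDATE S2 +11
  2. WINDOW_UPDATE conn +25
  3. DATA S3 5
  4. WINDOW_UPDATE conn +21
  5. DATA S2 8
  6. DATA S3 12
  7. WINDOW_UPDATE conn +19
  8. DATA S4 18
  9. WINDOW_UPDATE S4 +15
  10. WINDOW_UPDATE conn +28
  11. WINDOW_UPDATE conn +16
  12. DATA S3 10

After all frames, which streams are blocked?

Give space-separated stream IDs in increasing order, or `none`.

Op 1: conn=25 S1=25 S2=36 S3=25 S4=25 blocked=[]
Op 2: conn=50 S1=25 S2=36 S3=25 S4=25 blocked=[]
Op 3: conn=45 S1=25 S2=36 S3=20 S4=25 blocked=[]
Op 4: conn=66 S1=25 S2=36 S3=20 S4=25 blocked=[]
Op 5: conn=58 S1=25 S2=28 S3=20 S4=25 blocked=[]
Op 6: conn=46 S1=25 S2=28 S3=8 S4=25 blocked=[]
Op 7: conn=65 S1=25 S2=28 S3=8 S4=25 blocked=[]
Op 8: conn=47 S1=25 S2=28 S3=8 S4=7 blocked=[]
Op 9: conn=47 S1=25 S2=28 S3=8 S4=22 blocked=[]
Op 10: conn=75 S1=25 S2=28 S3=8 S4=22 blocked=[]
Op 11: conn=91 S1=25 S2=28 S3=8 S4=22 blocked=[]
Op 12: conn=81 S1=25 S2=28 S3=-2 S4=22 blocked=[3]

Answer: S3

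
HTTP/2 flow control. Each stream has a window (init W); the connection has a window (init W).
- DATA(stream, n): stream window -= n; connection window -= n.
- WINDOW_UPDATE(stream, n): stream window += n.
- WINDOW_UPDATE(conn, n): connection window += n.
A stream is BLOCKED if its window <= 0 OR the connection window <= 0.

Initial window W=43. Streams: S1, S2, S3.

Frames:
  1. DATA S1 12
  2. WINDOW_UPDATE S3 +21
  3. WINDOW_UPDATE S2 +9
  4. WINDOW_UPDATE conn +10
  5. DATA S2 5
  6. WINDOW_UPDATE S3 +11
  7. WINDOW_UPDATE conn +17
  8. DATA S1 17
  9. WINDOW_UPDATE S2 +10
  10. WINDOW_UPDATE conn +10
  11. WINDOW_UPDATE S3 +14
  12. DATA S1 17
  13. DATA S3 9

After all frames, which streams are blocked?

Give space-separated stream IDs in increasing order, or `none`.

Answer: S1

Derivation:
Op 1: conn=31 S1=31 S2=43 S3=43 blocked=[]
Op 2: conn=31 S1=31 S2=43 S3=64 blocked=[]
Op 3: conn=31 S1=31 S2=52 S3=64 blocked=[]
Op 4: conn=41 S1=31 S2=52 S3=64 blocked=[]
Op 5: conn=36 S1=31 S2=47 S3=64 blocked=[]
Op 6: conn=36 S1=31 S2=47 S3=75 blocked=[]
Op 7: conn=53 S1=31 S2=47 S3=75 blocked=[]
Op 8: conn=36 S1=14 S2=47 S3=75 blocked=[]
Op 9: conn=36 S1=14 S2=57 S3=75 blocked=[]
Op 10: conn=46 S1=14 S2=57 S3=75 blocked=[]
Op 11: conn=46 S1=14 S2=57 S3=89 blocked=[]
Op 12: conn=29 S1=-3 S2=57 S3=89 blocked=[1]
Op 13: conn=20 S1=-3 S2=57 S3=80 blocked=[1]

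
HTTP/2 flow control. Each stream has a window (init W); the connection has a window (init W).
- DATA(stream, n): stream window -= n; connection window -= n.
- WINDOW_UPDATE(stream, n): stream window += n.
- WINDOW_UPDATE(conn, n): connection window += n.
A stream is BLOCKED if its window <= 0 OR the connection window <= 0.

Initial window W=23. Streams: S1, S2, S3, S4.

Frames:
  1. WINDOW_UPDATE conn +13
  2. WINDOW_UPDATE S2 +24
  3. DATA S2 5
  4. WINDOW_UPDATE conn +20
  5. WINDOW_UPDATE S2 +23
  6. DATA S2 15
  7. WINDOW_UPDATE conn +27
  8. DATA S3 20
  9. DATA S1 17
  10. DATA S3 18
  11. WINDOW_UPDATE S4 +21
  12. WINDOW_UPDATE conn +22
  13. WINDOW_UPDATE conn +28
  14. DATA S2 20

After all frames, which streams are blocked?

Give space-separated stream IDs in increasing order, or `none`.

Op 1: conn=36 S1=23 S2=23 S3=23 S4=23 blocked=[]
Op 2: conn=36 S1=23 S2=47 S3=23 S4=23 blocked=[]
Op 3: conn=31 S1=23 S2=42 S3=23 S4=23 blocked=[]
Op 4: conn=51 S1=23 S2=42 S3=23 S4=23 blocked=[]
Op 5: conn=51 S1=23 S2=65 S3=23 S4=23 blocked=[]
Op 6: conn=36 S1=23 S2=50 S3=23 S4=23 blocked=[]
Op 7: conn=63 S1=23 S2=50 S3=23 S4=23 blocked=[]
Op 8: conn=43 S1=23 S2=50 S3=3 S4=23 blocked=[]
Op 9: conn=26 S1=6 S2=50 S3=3 S4=23 blocked=[]
Op 10: conn=8 S1=6 S2=50 S3=-15 S4=23 blocked=[3]
Op 11: conn=8 S1=6 S2=50 S3=-15 S4=44 blocked=[3]
Op 12: conn=30 S1=6 S2=50 S3=-15 S4=44 blocked=[3]
Op 13: conn=58 S1=6 S2=50 S3=-15 S4=44 blocked=[3]
Op 14: conn=38 S1=6 S2=30 S3=-15 S4=44 blocked=[3]

Answer: S3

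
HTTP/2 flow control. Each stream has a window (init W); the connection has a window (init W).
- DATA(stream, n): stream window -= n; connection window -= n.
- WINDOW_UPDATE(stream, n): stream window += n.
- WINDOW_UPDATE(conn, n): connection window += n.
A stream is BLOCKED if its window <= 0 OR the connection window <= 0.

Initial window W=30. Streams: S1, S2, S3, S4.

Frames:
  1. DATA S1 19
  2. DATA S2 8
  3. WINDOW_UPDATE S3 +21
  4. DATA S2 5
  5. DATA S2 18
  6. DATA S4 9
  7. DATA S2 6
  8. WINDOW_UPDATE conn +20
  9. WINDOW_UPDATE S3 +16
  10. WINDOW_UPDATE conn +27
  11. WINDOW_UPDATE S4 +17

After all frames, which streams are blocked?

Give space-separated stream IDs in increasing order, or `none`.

Op 1: conn=11 S1=11 S2=30 S3=30 S4=30 blocked=[]
Op 2: conn=3 S1=11 S2=22 S3=30 S4=30 blocked=[]
Op 3: conn=3 S1=11 S2=22 S3=51 S4=30 blocked=[]
Op 4: conn=-2 S1=11 S2=17 S3=51 S4=30 blocked=[1, 2, 3, 4]
Op 5: conn=-20 S1=11 S2=-1 S3=51 S4=30 blocked=[1, 2, 3, 4]
Op 6: conn=-29 S1=11 S2=-1 S3=51 S4=21 blocked=[1, 2, 3, 4]
Op 7: conn=-35 S1=11 S2=-7 S3=51 S4=21 blocked=[1, 2, 3, 4]
Op 8: conn=-15 S1=11 S2=-7 S3=51 S4=21 blocked=[1, 2, 3, 4]
Op 9: conn=-15 S1=11 S2=-7 S3=67 S4=21 blocked=[1, 2, 3, 4]
Op 10: conn=12 S1=11 S2=-7 S3=67 S4=21 blocked=[2]
Op 11: conn=12 S1=11 S2=-7 S3=67 S4=38 blocked=[2]

Answer: S2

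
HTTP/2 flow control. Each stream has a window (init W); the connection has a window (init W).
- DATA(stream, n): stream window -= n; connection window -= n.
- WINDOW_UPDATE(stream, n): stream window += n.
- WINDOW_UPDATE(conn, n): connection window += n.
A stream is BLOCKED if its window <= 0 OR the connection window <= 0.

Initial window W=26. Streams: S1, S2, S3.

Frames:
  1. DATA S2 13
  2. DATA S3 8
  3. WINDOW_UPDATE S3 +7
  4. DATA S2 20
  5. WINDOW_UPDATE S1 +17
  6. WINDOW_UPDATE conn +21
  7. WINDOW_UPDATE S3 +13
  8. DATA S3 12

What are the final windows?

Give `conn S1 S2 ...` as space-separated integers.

Op 1: conn=13 S1=26 S2=13 S3=26 blocked=[]
Op 2: conn=5 S1=26 S2=13 S3=18 blocked=[]
Op 3: conn=5 S1=26 S2=13 S3=25 blocked=[]
Op 4: conn=-15 S1=26 S2=-7 S3=25 blocked=[1, 2, 3]
Op 5: conn=-15 S1=43 S2=-7 S3=25 blocked=[1, 2, 3]
Op 6: conn=6 S1=43 S2=-7 S3=25 blocked=[2]
Op 7: conn=6 S1=43 S2=-7 S3=38 blocked=[2]
Op 8: conn=-6 S1=43 S2=-7 S3=26 blocked=[1, 2, 3]

Answer: -6 43 -7 26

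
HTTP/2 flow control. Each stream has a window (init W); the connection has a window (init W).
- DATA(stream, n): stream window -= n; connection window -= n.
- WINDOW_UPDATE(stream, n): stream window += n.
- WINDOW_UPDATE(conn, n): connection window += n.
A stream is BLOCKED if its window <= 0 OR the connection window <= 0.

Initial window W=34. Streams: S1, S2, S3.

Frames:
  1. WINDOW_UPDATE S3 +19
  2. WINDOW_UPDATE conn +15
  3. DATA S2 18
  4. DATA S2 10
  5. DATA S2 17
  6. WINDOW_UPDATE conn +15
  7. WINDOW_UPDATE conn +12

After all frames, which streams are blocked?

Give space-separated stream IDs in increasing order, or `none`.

Op 1: conn=34 S1=34 S2=34 S3=53 blocked=[]
Op 2: conn=49 S1=34 S2=34 S3=53 blocked=[]
Op 3: conn=31 S1=34 S2=16 S3=53 blocked=[]
Op 4: conn=21 S1=34 S2=6 S3=53 blocked=[]
Op 5: conn=4 S1=34 S2=-11 S3=53 blocked=[2]
Op 6: conn=19 S1=34 S2=-11 S3=53 blocked=[2]
Op 7: conn=31 S1=34 S2=-11 S3=53 blocked=[2]

Answer: S2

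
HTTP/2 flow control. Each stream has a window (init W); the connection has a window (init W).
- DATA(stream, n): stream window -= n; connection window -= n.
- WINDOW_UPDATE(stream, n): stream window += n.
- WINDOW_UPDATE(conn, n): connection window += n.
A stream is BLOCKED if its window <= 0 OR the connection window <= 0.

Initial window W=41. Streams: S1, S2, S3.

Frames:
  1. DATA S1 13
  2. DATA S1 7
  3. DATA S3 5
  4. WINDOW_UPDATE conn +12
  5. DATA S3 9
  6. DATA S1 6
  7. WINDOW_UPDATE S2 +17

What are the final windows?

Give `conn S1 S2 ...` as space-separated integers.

Op 1: conn=28 S1=28 S2=41 S3=41 blocked=[]
Op 2: conn=21 S1=21 S2=41 S3=41 blocked=[]
Op 3: conn=16 S1=21 S2=41 S3=36 blocked=[]
Op 4: conn=28 S1=21 S2=41 S3=36 blocked=[]
Op 5: conn=19 S1=21 S2=41 S3=27 blocked=[]
Op 6: conn=13 S1=15 S2=41 S3=27 blocked=[]
Op 7: conn=13 S1=15 S2=58 S3=27 blocked=[]

Answer: 13 15 58 27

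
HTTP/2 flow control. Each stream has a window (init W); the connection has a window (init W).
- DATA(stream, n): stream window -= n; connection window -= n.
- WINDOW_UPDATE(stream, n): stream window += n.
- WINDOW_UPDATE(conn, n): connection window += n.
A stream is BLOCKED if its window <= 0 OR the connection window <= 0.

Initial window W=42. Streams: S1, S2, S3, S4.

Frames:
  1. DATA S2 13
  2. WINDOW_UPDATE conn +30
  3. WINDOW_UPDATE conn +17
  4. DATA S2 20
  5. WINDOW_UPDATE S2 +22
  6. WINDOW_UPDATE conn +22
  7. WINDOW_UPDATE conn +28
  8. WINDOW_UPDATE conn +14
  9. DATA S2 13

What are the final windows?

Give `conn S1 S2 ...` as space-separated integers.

Answer: 107 42 18 42 42

Derivation:
Op 1: conn=29 S1=42 S2=29 S3=42 S4=42 blocked=[]
Op 2: conn=59 S1=42 S2=29 S3=42 S4=42 blocked=[]
Op 3: conn=76 S1=42 S2=29 S3=42 S4=42 blocked=[]
Op 4: conn=56 S1=42 S2=9 S3=42 S4=42 blocked=[]
Op 5: conn=56 S1=42 S2=31 S3=42 S4=42 blocked=[]
Op 6: conn=78 S1=42 S2=31 S3=42 S4=42 blocked=[]
Op 7: conn=106 S1=42 S2=31 S3=42 S4=42 blocked=[]
Op 8: conn=120 S1=42 S2=31 S3=42 S4=42 blocked=[]
Op 9: conn=107 S1=42 S2=18 S3=42 S4=42 blocked=[]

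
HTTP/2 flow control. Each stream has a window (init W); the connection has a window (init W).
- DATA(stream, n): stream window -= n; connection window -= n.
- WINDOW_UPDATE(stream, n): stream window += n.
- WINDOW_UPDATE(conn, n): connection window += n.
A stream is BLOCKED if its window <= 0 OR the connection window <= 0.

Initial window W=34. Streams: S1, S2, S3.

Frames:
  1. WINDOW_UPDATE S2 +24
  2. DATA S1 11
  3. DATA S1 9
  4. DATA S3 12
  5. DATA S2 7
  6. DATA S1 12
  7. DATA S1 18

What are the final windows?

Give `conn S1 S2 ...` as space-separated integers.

Op 1: conn=34 S1=34 S2=58 S3=34 blocked=[]
Op 2: conn=23 S1=23 S2=58 S3=34 blocked=[]
Op 3: conn=14 S1=14 S2=58 S3=34 blocked=[]
Op 4: conn=2 S1=14 S2=58 S3=22 blocked=[]
Op 5: conn=-5 S1=14 S2=51 S3=22 blocked=[1, 2, 3]
Op 6: conn=-17 S1=2 S2=51 S3=22 blocked=[1, 2, 3]
Op 7: conn=-35 S1=-16 S2=51 S3=22 blocked=[1, 2, 3]

Answer: -35 -16 51 22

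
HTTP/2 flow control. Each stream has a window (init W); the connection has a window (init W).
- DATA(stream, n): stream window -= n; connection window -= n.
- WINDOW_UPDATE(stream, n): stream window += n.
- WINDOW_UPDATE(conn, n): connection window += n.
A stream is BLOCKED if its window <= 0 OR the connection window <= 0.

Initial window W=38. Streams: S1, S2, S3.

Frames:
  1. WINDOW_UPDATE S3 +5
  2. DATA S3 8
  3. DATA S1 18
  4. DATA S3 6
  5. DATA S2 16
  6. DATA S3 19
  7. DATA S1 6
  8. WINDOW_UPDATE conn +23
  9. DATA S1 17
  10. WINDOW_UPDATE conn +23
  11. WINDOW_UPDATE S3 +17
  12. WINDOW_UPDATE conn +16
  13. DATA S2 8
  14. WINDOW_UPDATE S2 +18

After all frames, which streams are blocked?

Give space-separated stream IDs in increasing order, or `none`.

Answer: S1

Derivation:
Op 1: conn=38 S1=38 S2=38 S3=43 blocked=[]
Op 2: conn=30 S1=38 S2=38 S3=35 blocked=[]
Op 3: conn=12 S1=20 S2=38 S3=35 blocked=[]
Op 4: conn=6 S1=20 S2=38 S3=29 blocked=[]
Op 5: conn=-10 S1=20 S2=22 S3=29 blocked=[1, 2, 3]
Op 6: conn=-29 S1=20 S2=22 S3=10 blocked=[1, 2, 3]
Op 7: conn=-35 S1=14 S2=22 S3=10 blocked=[1, 2, 3]
Op 8: conn=-12 S1=14 S2=22 S3=10 blocked=[1, 2, 3]
Op 9: conn=-29 S1=-3 S2=22 S3=10 blocked=[1, 2, 3]
Op 10: conn=-6 S1=-3 S2=22 S3=10 blocked=[1, 2, 3]
Op 11: conn=-6 S1=-3 S2=22 S3=27 blocked=[1, 2, 3]
Op 12: conn=10 S1=-3 S2=22 S3=27 blocked=[1]
Op 13: conn=2 S1=-3 S2=14 S3=27 blocked=[1]
Op 14: conn=2 S1=-3 S2=32 S3=27 blocked=[1]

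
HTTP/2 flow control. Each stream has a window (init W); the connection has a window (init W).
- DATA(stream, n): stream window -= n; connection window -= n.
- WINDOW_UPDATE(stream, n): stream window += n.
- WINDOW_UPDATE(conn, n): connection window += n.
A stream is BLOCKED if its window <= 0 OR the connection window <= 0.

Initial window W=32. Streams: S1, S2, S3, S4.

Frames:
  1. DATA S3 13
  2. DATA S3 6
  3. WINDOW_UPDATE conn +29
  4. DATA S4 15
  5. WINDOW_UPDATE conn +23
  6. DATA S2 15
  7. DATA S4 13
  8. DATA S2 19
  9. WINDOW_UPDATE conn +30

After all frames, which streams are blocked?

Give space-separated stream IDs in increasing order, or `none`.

Answer: S2

Derivation:
Op 1: conn=19 S1=32 S2=32 S3=19 S4=32 blocked=[]
Op 2: conn=13 S1=32 S2=32 S3=13 S4=32 blocked=[]
Op 3: conn=42 S1=32 S2=32 S3=13 S4=32 blocked=[]
Op 4: conn=27 S1=32 S2=32 S3=13 S4=17 blocked=[]
Op 5: conn=50 S1=32 S2=32 S3=13 S4=17 blocked=[]
Op 6: conn=35 S1=32 S2=17 S3=13 S4=17 blocked=[]
Op 7: conn=22 S1=32 S2=17 S3=13 S4=4 blocked=[]
Op 8: conn=3 S1=32 S2=-2 S3=13 S4=4 blocked=[2]
Op 9: conn=33 S1=32 S2=-2 S3=13 S4=4 blocked=[2]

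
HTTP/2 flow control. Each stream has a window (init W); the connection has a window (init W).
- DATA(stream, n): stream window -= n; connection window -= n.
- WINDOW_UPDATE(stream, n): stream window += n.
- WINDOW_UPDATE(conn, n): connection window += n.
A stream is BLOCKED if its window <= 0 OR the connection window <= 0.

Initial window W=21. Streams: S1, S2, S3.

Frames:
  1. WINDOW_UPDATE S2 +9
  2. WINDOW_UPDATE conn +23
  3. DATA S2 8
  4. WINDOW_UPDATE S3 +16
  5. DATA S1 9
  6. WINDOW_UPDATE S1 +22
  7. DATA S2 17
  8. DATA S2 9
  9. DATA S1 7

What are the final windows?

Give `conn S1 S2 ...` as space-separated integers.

Answer: -6 27 -4 37

Derivation:
Op 1: conn=21 S1=21 S2=30 S3=21 blocked=[]
Op 2: conn=44 S1=21 S2=30 S3=21 blocked=[]
Op 3: conn=36 S1=21 S2=22 S3=21 blocked=[]
Op 4: conn=36 S1=21 S2=22 S3=37 blocked=[]
Op 5: conn=27 S1=12 S2=22 S3=37 blocked=[]
Op 6: conn=27 S1=34 S2=22 S3=37 blocked=[]
Op 7: conn=10 S1=34 S2=5 S3=37 blocked=[]
Op 8: conn=1 S1=34 S2=-4 S3=37 blocked=[2]
Op 9: conn=-6 S1=27 S2=-4 S3=37 blocked=[1, 2, 3]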